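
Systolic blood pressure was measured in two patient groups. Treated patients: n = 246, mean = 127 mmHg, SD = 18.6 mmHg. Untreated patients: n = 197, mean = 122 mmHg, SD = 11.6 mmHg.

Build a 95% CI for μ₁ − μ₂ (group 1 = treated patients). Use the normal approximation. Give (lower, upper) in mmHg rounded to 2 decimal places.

(2.17, 7.83)

SE₁ = s₁/√n₁ = 18.6/√246 = 1.1859; SE₂ = 11.6/√197 = 0.8265.
Independent samples, unequal variances: SE_diff = √(SE₁² + SE₂²) = √(1.40635881 + 0.68310225) = 1.4455.
z* = 1.960, so margin of error = 1.960 × 1.4455 = 2.8332.
Difference in means = 127 − 122 = 5.0000.
5.0000 ± 2.8332 → (2.17, 7.83).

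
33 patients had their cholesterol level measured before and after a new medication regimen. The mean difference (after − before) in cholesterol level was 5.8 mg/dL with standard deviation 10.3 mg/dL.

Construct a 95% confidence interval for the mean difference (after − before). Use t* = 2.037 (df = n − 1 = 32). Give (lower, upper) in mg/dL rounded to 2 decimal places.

This is a matched-pairs design, so SE = s_d/√n = 10.3/√33 = 1.7930.
Margin = 2.037 × 1.7930 = 3.6523; the interval is 5.8 ± 3.6523 = (2.15, 9.45).

(2.15, 9.45)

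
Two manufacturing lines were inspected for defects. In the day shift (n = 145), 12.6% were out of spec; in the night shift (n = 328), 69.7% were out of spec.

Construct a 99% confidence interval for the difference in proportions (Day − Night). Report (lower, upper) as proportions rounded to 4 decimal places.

(-0.6675, -0.4745)

Each SE is √(p̂(1−p̂)/n): √(0.1260·0.8740/145) = 0.02756 and √(0.6970·0.3030/328) = 0.02537.
SE(p̂₁ − p̂₂) = √(SE₁² + SE₂²) = √(0.0007595536 + 0.0006436369) = 0.03746, since the two samples are independent.
At 99% confidence z* = 2.576; margin = 2.576 × 0.03746 = 0.09650.
The difference is 0.1260 − 0.6970 = -0.5710, so the interval is -0.5710 ± 0.09650 = (-0.6675, -0.4745).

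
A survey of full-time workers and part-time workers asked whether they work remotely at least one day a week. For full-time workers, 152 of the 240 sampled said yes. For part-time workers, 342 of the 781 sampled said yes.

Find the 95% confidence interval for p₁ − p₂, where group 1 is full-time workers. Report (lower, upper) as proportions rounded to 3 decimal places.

(0.125, 0.266)

p̂₁ = 152/240 = 0.6333 and p̂₂ = 342/781 = 0.4379.
SE₁ = √(p̂₁(1−p̂₁)/n₁) = √(0.6333·0.3667/240) = 0.03111; SE₂ = √(0.4379·0.5621/781) = 0.01775.
Independent samples: SE of the difference = √(SE₁² + SE₂²) = √(0.0009678321 + 0.0003150625) = 0.03582.
z* for 95% confidence is 1.960, so the margin of error is 1.960 × 0.03582 = 0.07021.
Point estimate p̂₁ − p̂₂ = 0.6333 − 0.4379 = 0.1954.
0.1954 ± 0.07021 → (0.125, 0.266).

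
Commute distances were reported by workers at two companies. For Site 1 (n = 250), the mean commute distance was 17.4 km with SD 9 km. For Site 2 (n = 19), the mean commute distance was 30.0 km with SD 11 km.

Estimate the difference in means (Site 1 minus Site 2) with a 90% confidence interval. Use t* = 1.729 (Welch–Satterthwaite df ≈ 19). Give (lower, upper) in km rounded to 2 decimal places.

Per-group SEs: s₁/√n₁ = 9/√250 = 0.5692, s₂/√n₂ = 11/√19 = 2.5236.
Unpooled SE of the difference: √(0.32398864 + 6.36855696) = 2.5870.
Margin of error = t* · SE = 1.729 × 2.5870 = 4.4729.
x̄₁ − x̄₂ = 17.4 − 30.0 = -12.6000.
CI: -12.6000 ± 4.4729 = (-17.07, -8.13).

(-17.07, -8.13)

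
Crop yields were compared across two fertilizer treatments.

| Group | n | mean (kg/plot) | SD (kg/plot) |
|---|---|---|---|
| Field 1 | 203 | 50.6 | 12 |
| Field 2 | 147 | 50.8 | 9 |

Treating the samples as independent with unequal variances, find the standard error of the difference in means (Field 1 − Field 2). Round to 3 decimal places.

Standard errors of each mean: 12/√203 = 0.8422 and 9/√147 = 0.7423.
SE(x̄₁ − x̄₂) = √(0.8422² + 0.7423²) = 1.1226 for independent samples with unequal variances.

1.123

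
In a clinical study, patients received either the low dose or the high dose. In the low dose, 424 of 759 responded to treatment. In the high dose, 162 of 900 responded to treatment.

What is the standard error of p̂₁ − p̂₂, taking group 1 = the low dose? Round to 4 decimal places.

p̂₁ = 424/759 = 0.5586 and p̂₂ = 162/900 = 0.1800.
SE₁ = √(p̂₁(1−p̂₁)/n₁) = √(0.5586·0.4414/759) = 0.01802; SE₂ = √(0.1800·0.8200/900) = 0.01281.
Independent samples: SE of the difference = √(SE₁² + SE₂²) = √(0.0003247204 + 0.0001640961) = 0.02211.

0.0221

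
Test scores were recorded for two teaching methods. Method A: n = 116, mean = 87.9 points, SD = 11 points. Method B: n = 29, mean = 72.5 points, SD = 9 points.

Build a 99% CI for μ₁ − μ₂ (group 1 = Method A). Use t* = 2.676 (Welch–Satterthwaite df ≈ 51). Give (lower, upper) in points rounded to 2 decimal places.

SE₁ = s₁/√n₁ = 11/√116 = 1.0213; SE₂ = 9/√29 = 1.6713.
Independent samples, unequal variances: SE_diff = √(SE₁² + SE₂²) = √(1.04305369 + 2.79324369) = 1.9586.
t* = 2.676, so margin of error = 2.676 × 1.9586 = 5.2412.
Difference in means = 87.9 − 72.5 = 15.4000.
15.4000 ± 5.2412 → (10.16, 20.64).

(10.16, 20.64)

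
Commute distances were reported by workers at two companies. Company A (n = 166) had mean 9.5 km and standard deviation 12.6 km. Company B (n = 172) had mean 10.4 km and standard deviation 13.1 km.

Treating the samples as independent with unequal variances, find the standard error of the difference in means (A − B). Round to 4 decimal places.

Standard errors of each mean: 12.6/√166 = 0.9779 and 13.1/√172 = 0.9989.
SE(x̄₁ − x̄₂) = √(0.9779² + 0.9989²) = 1.3979 for independent samples with unequal variances.

1.3979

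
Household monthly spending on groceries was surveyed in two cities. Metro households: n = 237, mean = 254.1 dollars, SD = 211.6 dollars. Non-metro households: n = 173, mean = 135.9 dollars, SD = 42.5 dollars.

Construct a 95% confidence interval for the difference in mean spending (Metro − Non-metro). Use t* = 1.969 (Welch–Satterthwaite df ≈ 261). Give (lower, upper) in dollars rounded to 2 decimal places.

(90.40, 146.00)

Per-group SEs: s₁/√n₁ = 211.6/√237 = 13.7449, s₂/√n₂ = 42.5/√173 = 3.2312.
Unpooled SE of the difference: √(188.92227601 + 10.44065344) = 14.1196.
Margin of error = t* · SE = 1.969 × 14.1196 = 27.8015.
x̄₁ − x̄₂ = 254.1 − 135.9 = 118.2000.
CI: 118.2000 ± 27.8015 = (90.40, 146.00).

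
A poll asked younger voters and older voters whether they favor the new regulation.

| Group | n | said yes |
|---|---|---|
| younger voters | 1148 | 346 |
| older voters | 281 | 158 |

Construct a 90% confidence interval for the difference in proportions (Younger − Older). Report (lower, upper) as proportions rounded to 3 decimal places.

(-0.314, -0.207)

First, p̂₁ = 346/1148 = 0.3014; p̂₂ = 158/281 = 0.5623.
The two standard errors are √(0.3014×0.6986/1148) = 0.01354 and √(0.5623×0.4377/281) = 0.02960.
Because the samples are independent, SE_diff = √(0.01354² + 0.02960²) = 0.03255.
Using z* = 1.645 for 90%, ME = 1.645 × 0.03255 = 0.05354.
p̂₁ − p̂₂ = -0.2609; interval -0.2609 ± 0.05354 gives (-0.314, -0.207).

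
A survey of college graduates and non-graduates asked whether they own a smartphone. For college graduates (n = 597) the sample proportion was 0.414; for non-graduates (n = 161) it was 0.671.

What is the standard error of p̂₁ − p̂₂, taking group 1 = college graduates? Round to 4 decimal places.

0.0422

SE₁ = √(p̂₁(1−p̂₁)/n₁) = √(0.4140·0.5860/597) = 0.02016; SE₂ = √(0.6710·0.3290/161) = 0.03703.
Independent samples: SE of the difference = √(SE₁² + SE₂²) = √(0.0004064256 + 0.0013712209) = 0.04216.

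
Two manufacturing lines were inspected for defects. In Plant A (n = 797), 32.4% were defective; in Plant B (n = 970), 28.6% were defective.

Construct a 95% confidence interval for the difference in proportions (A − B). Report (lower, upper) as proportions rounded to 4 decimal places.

(-0.0052, 0.0812)

The two standard errors are √(0.3240×0.6760/797) = 0.01658 and √(0.2860×0.7140/970) = 0.01451.
Because the samples are independent, SE_diff = √(0.01658² + 0.01451²) = 0.02203.
Using z* = 1.960 for 95%, ME = 1.960 × 0.02203 = 0.04318.
p̂₁ − p̂₂ = 0.0380; interval 0.0380 ± 0.04318 gives (-0.0052, 0.0812).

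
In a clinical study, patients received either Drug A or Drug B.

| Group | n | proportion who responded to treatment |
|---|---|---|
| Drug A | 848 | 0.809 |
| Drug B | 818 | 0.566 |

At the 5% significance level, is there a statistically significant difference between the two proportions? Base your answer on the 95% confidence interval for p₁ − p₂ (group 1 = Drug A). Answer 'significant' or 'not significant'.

significant

The two standard errors are √(0.8090×0.1910/848) = 0.01350 and √(0.5660×0.4340/818) = 0.01733.
Because the samples are independent, SE_diff = √(0.01350² + 0.01733²) = 0.02197.
Using z* = 1.960 for 95%, ME = 1.960 × 0.02197 = 0.04306.
p̂₁ − p̂₂ = 0.2430; interval 0.2430 ± 0.04306 gives (0.19994, 0.28606).
The interval (0.19994, 0.28606) does not contain 0, so the difference is significant.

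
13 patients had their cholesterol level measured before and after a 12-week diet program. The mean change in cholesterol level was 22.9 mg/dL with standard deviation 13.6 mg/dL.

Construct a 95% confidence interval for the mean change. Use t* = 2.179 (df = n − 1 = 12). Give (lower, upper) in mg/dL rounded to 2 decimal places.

This is a matched-pairs design, so SE = s_d/√n = 13.6/√13 = 3.7720.
Margin = 2.179 × 3.7720 = 8.2192; the interval is 22.9 ± 8.2192 = (14.68, 31.12).

(14.68, 31.12)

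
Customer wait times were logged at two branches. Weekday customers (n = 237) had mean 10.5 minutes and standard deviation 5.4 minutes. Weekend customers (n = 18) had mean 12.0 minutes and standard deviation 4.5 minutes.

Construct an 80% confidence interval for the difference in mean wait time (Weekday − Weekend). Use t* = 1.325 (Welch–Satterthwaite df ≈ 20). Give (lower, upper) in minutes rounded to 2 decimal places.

(-2.98, -0.02)

Standard errors of each mean: 5.4/√237 = 0.3508 and 4.5/√18 = 1.0607.
SE(x̄₁ − x̄₂) = √(0.3508² + 1.0607²) = 1.1172 for independent samples with unequal variances.
With t* = 1.325, the margin is 1.325 × 1.1172 = 1.4803.
x̄₁ − x̄₂ = 10.5 − 12.0 = -1.5000; the interval is -1.5000 ± 1.4803 = (-2.98, -0.02).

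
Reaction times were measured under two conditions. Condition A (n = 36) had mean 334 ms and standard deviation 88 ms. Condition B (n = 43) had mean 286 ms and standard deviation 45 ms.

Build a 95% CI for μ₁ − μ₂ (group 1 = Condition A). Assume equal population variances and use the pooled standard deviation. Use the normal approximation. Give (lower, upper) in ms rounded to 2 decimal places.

(17.89, 78.11)

s_p = √[((n₁−1)s₁² + (n₂−1)s₂²)/(n₁+n₂−2)] = √[(35·88² + 42·45²)/77] = 68.0040.
SE = 68.0040·√(1/36 + 1/43) = 15.3625.
With z* = 1.960, margin = 1.960 × 15.3625 = 30.1105.
x̄₁ − x̄₂ = 334 − 286 = 48.0000; interval 48.0000 ± 30.1105 = (17.89, 78.11).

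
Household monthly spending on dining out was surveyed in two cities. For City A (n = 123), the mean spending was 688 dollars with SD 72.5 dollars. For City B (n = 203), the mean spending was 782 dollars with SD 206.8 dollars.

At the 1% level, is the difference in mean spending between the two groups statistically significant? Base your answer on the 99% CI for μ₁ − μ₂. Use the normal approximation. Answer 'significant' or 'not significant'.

Per-group SEs: s₁/√n₁ = 72.5/√123 = 6.5371, s₂/√n₂ = 206.8/√203 = 14.5145.
Unpooled SE of the difference: √(42.73367641 + 210.67071025) = 15.9187.
Margin of error = z* · SE = 2.576 × 15.9187 = 41.0066.
x̄₁ − x̄₂ = 688 − 782 = -94.0000.
CI: -94.0000 ± 41.0066 = (-135.0066, -52.9934).
The interval (-135.0066, -52.9934) does not contain 0, so the difference is significant.

significant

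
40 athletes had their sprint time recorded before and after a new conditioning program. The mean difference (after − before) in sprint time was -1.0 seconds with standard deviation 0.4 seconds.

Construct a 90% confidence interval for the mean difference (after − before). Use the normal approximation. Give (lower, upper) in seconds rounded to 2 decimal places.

This is a matched-pairs design, so SE = s_d/√n = 0.4/√40 = 0.0632.
Margin = 1.645 × 0.0632 = 0.1040; the interval is -1.0 ± 0.1040 = (-1.10, -0.90).

(-1.10, -0.90)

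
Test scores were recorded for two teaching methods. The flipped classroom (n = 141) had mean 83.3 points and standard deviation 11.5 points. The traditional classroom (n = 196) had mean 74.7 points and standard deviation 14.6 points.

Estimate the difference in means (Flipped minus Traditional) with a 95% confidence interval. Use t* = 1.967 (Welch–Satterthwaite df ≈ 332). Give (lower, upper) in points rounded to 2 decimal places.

SE₁ = s₁/√n₁ = 11.5/√141 = 0.9685; SE₂ = 14.6/√196 = 1.0429.
Independent samples, unequal variances: SE_diff = √(SE₁² + SE₂²) = √(0.93799225 + 1.08764041) = 1.4232.
t* = 1.967, so margin of error = 1.967 × 1.4232 = 2.7994.
Difference in means = 83.3 − 74.7 = 8.6000.
8.6000 ± 2.7994 → (5.80, 11.40).

(5.80, 11.40)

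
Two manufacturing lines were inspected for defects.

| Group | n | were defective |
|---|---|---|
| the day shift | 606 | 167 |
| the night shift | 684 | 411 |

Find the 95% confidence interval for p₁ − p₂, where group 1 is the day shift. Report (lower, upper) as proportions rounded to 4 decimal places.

p̂₁ = 167/606 = 0.2756 and p̂₂ = 411/684 = 0.6009.
SE₁ = √(p̂₁(1−p̂₁)/n₁) = √(0.2756·0.7244/606) = 0.01815; SE₂ = √(0.6009·0.3991/684) = 0.01872.
Independent samples: SE of the difference = √(SE₁² + SE₂²) = √(0.0003294225 + 0.0003504384) = 0.02607.
z* for 95% confidence is 1.960, so the margin of error is 1.960 × 0.02607 = 0.05110.
Point estimate p̂₁ − p̂₂ = 0.2756 − 0.6009 = -0.3253.
-0.3253 ± 0.05110 → (-0.3764, -0.2742).

(-0.3764, -0.2742)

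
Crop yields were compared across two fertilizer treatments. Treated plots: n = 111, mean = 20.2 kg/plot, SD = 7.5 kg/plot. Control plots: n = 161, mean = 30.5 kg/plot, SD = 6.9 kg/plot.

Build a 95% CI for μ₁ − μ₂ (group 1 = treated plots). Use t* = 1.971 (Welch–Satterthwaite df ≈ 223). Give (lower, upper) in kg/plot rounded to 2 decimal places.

(-12.07, -8.53)

Per-group SEs: s₁/√n₁ = 7.5/√111 = 0.7119, s₂/√n₂ = 6.9/√161 = 0.5438.
Unpooled SE of the difference: √(0.50680161 + 0.29571844) = 0.8958.
Margin of error = t* · SE = 1.971 × 0.8958 = 1.7656.
x̄₁ − x̄₂ = 20.2 − 30.5 = -10.3000.
CI: -10.3000 ± 1.7656 = (-12.07, -8.53).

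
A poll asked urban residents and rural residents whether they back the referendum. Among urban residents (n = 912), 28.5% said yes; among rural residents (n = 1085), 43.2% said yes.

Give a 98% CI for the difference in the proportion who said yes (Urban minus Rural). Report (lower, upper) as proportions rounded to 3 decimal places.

(-0.196, -0.098)

Each SE is √(p̂(1−p̂)/n): √(0.2850·0.7150/912) = 0.01495 and √(0.4320·0.5680/1085) = 0.01504.
SE(p̂₁ − p̂₂) = √(SE₁² + SE₂²) = √(0.0002235025 + 0.0002262016) = 0.02121, since the two samples are independent.
At 98% confidence z* = 2.326; margin = 2.326 × 0.02121 = 0.04933.
The difference is 0.2850 − 0.4320 = -0.1470, so the interval is -0.1470 ± 0.04933 = (-0.196, -0.098).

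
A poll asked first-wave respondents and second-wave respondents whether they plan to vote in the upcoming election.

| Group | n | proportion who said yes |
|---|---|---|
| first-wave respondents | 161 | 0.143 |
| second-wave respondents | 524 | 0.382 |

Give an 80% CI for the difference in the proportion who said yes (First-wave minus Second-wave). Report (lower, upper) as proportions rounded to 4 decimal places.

(-0.2836, -0.1944)

The two standard errors are √(0.1430×0.8570/161) = 0.02759 and √(0.3820×0.6180/524) = 0.02123.
Because the samples are independent, SE_diff = √(0.02759² + 0.02123²) = 0.03481.
Using z* = 1.282 for 80%, ME = 1.282 × 0.03481 = 0.04463.
p̂₁ − p̂₂ = -0.2390; interval -0.2390 ± 0.04463 gives (-0.2836, -0.1944).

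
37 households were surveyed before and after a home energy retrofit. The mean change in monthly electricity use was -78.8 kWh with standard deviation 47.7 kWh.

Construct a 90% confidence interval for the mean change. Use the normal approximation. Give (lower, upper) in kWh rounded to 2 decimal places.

This is a matched-pairs design, so SE = s_d/√n = 47.7/√37 = 7.8418.
Margin = 1.645 × 7.8418 = 12.8998; the interval is -78.8 ± 12.8998 = (-91.70, -65.90).

(-91.70, -65.90)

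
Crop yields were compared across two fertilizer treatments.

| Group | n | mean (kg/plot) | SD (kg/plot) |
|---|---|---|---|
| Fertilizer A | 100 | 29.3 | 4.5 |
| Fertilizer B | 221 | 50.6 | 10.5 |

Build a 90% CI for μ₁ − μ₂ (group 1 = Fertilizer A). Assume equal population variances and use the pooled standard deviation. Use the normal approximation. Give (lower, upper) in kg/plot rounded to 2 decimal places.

(-23.10, -19.50)

s_p = √[((n₁−1)s₁² + (n₂−1)s₂²)/(n₁+n₂−2)] = √[(99·4.5² + 220·10.5²)/319] = 9.0730.
SE = 9.0730·√(1/100 + 1/221) = 1.0935.
With z* = 1.645, margin = 1.645 × 1.0935 = 1.7988.
x̄₁ − x̄₂ = 29.3 − 50.6 = -21.3000; interval -21.3000 ± 1.7988 = (-23.10, -19.50).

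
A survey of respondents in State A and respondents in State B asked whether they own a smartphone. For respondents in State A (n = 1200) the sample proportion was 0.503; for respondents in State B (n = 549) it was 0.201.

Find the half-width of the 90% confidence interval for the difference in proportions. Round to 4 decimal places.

0.0368

SE₁ = √(p̂₁(1−p̂₁)/n₁) = √(0.5030·0.4970/1200) = 0.01443; SE₂ = √(0.2010·0.7990/549) = 0.01710.
Independent samples: SE of the difference = √(SE₁² + SE₂²) = √(0.0002082249 + 0.00029241) = 0.02237.
z* for 90% confidence is 1.645, so the margin of error is 1.645 × 0.02237 = 0.03680.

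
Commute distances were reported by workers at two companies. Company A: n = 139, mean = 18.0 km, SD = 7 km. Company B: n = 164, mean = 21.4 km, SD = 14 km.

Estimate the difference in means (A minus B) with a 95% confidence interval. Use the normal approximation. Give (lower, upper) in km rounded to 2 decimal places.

(-5.84, -0.96)

Standard errors of each mean: 7/√139 = 0.5937 and 14/√164 = 1.0932.
SE(x̄₁ − x̄₂) = √(0.5937² + 1.0932²) = 1.2440 for independent samples with unequal variances.
With z* = 1.960, the margin is 1.960 × 1.2440 = 2.4382.
x̄₁ − x̄₂ = 18.0 − 21.4 = -3.4000; the interval is -3.4000 ± 2.4382 = (-5.84, -0.96).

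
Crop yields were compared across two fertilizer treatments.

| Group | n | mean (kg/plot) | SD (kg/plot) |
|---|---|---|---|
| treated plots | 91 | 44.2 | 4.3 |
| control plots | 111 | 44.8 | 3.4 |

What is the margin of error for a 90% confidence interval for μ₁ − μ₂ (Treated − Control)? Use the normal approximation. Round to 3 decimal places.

Standard errors of each mean: 4.3/√91 = 0.4508 and 3.4/√111 = 0.3227.
SE(x̄₁ − x̄₂) = √(0.4508² + 0.3227²) = 0.5544 for independent samples with unequal variances.
With z* = 1.645, the margin is 1.645 × 0.5544 = 0.9120.

0.912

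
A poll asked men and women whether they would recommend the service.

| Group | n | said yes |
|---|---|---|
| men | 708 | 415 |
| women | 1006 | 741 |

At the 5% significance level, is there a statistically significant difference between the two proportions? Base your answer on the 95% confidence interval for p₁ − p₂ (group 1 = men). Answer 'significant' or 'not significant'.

significant

p̂₁ = 415/708 = 0.5862 and p̂₂ = 741/1006 = 0.7366.
SE₁ = √(p̂₁(1−p̂₁)/n₁) = √(0.5862·0.4138/708) = 0.01851; SE₂ = √(0.7366·0.2634/1006) = 0.01389.
Independent samples: SE of the difference = √(SE₁² + SE₂²) = √(0.0003426201 + 0.0001929321) = 0.02314.
z* for 95% confidence is 1.960, so the margin of error is 1.960 × 0.02314 = 0.04535.
Point estimate p̂₁ − p̂₂ = 0.5862 − 0.7366 = -0.1504.
-0.1504 ± 0.04535 → (-0.19575, -0.10505).
The interval (-0.19575, -0.10505) does not contain 0, so the difference is significant.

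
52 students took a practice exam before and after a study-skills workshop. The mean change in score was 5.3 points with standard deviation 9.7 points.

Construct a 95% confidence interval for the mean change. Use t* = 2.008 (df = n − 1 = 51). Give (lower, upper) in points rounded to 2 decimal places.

(2.60, 8.00)

Paired design: SE = s_d/√n = 9.7/√52 = 1.3451.
t* = 2.008; margin of error = 2.008 × 1.3451 = 2.7010.
5.3 ± 2.7010 → (2.60, 8.00).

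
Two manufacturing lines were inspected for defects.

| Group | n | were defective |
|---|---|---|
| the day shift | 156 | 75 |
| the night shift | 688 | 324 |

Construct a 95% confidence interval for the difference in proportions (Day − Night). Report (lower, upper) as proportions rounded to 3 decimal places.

p̂₁ = 75/156 = 0.4808 and p̂₂ = 324/688 = 0.4709.
SE₁ = √(p̂₁(1−p̂₁)/n₁) = √(0.4808·0.5192/156) = 0.04000; SE₂ = √(0.4709·0.5291/688) = 0.01903.
Independent samples: SE of the difference = √(SE₁² + SE₂²) = √(0.0016 + 0.0003621409) = 0.04430.
z* for 95% confidence is 1.960, so the margin of error is 1.960 × 0.04430 = 0.08683.
Point estimate p̂₁ − p̂₂ = 0.4808 − 0.4709 = 0.0099.
0.0099 ± 0.08683 → (-0.077, 0.097).

(-0.077, 0.097)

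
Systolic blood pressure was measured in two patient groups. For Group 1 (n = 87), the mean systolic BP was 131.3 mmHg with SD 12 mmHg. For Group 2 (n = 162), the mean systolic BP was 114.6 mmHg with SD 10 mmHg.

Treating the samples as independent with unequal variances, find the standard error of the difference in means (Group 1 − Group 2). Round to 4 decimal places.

1.5075

Standard errors of each mean: 12/√87 = 1.2865 and 10/√162 = 0.7857.
SE(x̄₁ − x̄₂) = √(1.2865² + 0.7857²) = 1.5075 for independent samples with unequal variances.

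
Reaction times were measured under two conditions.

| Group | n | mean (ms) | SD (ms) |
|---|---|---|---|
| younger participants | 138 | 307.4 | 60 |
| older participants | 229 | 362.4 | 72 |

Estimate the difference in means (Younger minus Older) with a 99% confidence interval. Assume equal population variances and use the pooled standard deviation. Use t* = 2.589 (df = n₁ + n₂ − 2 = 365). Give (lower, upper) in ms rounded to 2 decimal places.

(-73.90, -36.10)

Pooled variance s_p² = [137·60² + 228·72²] / (138+229−2) = 4589.4575, so s_p = 67.7455.
SE_diff = s_p·√(1/n₁ + 1/n₂) = 67.7455·√(1/138 + 1/229) = 7.3006.
t* = 2.589; margin = 2.589 × 7.3006 = 18.9013.
Difference = 307.4 − 362.4 = -55.0000.
-55.0000 ± 18.9013 → (-73.90, -36.10).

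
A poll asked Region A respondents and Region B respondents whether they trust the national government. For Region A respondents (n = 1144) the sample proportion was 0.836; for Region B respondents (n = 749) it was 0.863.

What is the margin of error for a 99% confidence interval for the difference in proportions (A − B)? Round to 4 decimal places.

SE₁ = √(p̂₁(1−p̂₁)/n₁) = √(0.8360·0.1640/1144) = 0.01095; SE₂ = √(0.8630·0.1370/749) = 0.01256.
Independent samples: SE of the difference = √(SE₁² + SE₂²) = √(0.0001199025 + 0.0001577536) = 0.01666.
z* for 99% confidence is 2.576, so the margin of error is 2.576 × 0.01666 = 0.04292.

0.0429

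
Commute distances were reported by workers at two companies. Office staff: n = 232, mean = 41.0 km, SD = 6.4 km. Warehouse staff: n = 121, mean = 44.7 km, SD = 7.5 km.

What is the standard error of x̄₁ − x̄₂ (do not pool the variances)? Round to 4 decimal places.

Standard errors of each mean: 6.4/√232 = 0.4202 and 7.5/√121 = 0.6818.
SE(x̄₁ − x̄₂) = √(0.4202² + 0.6818²) = 0.8009 for independent samples with unequal variances.

0.8009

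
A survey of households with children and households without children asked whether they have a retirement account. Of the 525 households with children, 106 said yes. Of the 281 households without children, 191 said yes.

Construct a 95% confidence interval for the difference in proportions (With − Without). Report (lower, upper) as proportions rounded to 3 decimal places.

First, p̂₁ = 106/525 = 0.2019; p̂₂ = 191/281 = 0.6797.
The two standard errors are √(0.2019×0.7981/525) = 0.01752 and √(0.6797×0.3203/281) = 0.02783.
Because the samples are independent, SE_diff = √(0.01752² + 0.02783²) = 0.03289.
Using z* = 1.960 for 95%, ME = 1.960 × 0.03289 = 0.06446.
p̂₁ − p̂₂ = -0.4778; interval -0.4778 ± 0.06446 gives (-0.542, -0.413).

(-0.542, -0.413)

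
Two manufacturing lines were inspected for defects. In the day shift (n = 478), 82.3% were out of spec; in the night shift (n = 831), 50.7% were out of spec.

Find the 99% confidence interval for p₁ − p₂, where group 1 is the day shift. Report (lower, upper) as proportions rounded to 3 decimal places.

(0.253, 0.379)

SE₁ = √(p̂₁(1−p̂₁)/n₁) = √(0.8230·0.1770/478) = 0.01746; SE₂ = √(0.5070·0.4930/831) = 0.01734.
Independent samples: SE of the difference = √(SE₁² + SE₂²) = √(0.0003048516 + 0.0003006756) = 0.02461.
z* for 99% confidence is 2.576, so the margin of error is 2.576 × 0.02461 = 0.06340.
Point estimate p̂₁ − p̂₂ = 0.8230 − 0.5070 = 0.3160.
0.3160 ± 0.06340 → (0.253, 0.379).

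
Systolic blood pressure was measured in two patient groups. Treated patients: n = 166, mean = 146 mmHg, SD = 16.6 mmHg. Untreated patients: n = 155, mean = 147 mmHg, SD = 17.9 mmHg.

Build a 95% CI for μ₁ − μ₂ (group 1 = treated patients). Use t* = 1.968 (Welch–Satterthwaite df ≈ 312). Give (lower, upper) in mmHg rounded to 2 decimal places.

(-4.80, 2.80)

Standard errors of each mean: 16.6/√166 = 1.2884 and 17.9/√155 = 1.4378.
SE(x̄₁ − x̄₂) = √(1.2884² + 1.4378²) = 1.9306 for independent samples with unequal variances.
With t* = 1.968, the margin is 1.968 × 1.9306 = 3.7994.
x̄₁ − x̄₂ = 146 − 147 = -1.0000; the interval is -1.0000 ± 3.7994 = (-4.80, 2.80).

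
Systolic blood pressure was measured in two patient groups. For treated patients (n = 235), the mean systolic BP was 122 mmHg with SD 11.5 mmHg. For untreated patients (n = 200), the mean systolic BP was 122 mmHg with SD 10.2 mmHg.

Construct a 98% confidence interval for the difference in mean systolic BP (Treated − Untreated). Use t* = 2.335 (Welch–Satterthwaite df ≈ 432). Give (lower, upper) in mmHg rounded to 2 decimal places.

(-2.43, 2.43)

SE₁ = s₁/√n₁ = 11.5/√235 = 0.7502; SE₂ = 10.2/√200 = 0.7212.
Independent samples, unequal variances: SE_diff = √(SE₁² + SE₂²) = √(0.56280004 + 0.52012944) = 1.0406.
t* = 2.335, so margin of error = 2.335 × 1.0406 = 2.4298.
Difference in means = 122 − 122 = 0.0000.
0.0000 ± 2.4298 → (-2.43, 2.43).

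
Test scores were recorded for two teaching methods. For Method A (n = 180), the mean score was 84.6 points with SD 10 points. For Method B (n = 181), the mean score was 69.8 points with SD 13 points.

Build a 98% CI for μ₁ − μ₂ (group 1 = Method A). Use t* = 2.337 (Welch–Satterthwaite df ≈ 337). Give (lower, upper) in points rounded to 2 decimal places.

Per-group SEs: s₁/√n₁ = 10/√180 = 0.7454, s₂/√n₂ = 13/√181 = 0.9663.
Unpooled SE of the difference: √(0.55562116 + 0.93373569) = 1.2204.
Margin of error = t* · SE = 2.337 × 1.2204 = 2.8521.
x̄₁ − x̄₂ = 84.6 − 69.8 = 14.8000.
CI: 14.8000 ± 2.8521 = (11.95, 17.65).

(11.95, 17.65)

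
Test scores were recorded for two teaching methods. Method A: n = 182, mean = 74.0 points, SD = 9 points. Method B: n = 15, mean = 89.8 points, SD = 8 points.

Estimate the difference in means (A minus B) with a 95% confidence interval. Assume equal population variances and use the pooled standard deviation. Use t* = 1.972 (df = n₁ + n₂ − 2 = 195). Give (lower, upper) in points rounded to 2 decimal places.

s_p = √[((n₁−1)s₁² + (n₂−1)s₂²)/(n₁+n₂−2)] = √[(181·9² + 14·8²)/195] = 8.9319.
SE = 8.9319·√(1/182 + 1/15) = 2.3994.
With t* = 1.972, margin = 1.972 × 2.3994 = 4.7316.
x̄₁ − x̄₂ = 74.0 − 89.8 = -15.8000; interval -15.8000 ± 4.7316 = (-20.53, -11.07).

(-20.53, -11.07)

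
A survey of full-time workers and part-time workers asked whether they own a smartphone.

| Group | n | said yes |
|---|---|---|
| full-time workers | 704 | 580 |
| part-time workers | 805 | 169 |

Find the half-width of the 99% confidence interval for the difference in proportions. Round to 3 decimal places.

p̂₁ = 580/704 = 0.8239 and p̂₂ = 169/805 = 0.2099.
SE₁ = √(p̂₁(1−p̂₁)/n₁) = √(0.8239·0.1761/704) = 0.01436; SE₂ = √(0.2099·0.7901/805) = 0.01435.
Independent samples: SE of the difference = √(SE₁² + SE₂²) = √(0.0002062096 + 0.0002059225) = 0.02030.
z* for 99% confidence is 2.576, so the margin of error is 2.576 × 0.02030 = 0.05229.

0.052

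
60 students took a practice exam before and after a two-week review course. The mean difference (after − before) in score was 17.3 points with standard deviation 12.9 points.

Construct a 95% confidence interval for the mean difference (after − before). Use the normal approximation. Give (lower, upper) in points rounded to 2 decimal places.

(14.04, 20.56)

Paired design: SE = s_d/√n = 12.9/√60 = 1.6654.
z* = 1.960; margin of error = 1.960 × 1.6654 = 3.2642.
17.3 ± 3.2642 → (14.04, 20.56).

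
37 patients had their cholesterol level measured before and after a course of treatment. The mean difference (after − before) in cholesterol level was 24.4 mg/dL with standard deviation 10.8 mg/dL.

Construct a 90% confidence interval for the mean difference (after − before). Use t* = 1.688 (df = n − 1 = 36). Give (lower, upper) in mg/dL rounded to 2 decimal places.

(21.40, 27.40)

This is a matched-pairs design, so SE = s_d/√n = 10.8/√37 = 1.7755.
Margin = 1.688 × 1.7755 = 2.9970; the interval is 24.4 ± 2.9970 = (21.40, 27.40).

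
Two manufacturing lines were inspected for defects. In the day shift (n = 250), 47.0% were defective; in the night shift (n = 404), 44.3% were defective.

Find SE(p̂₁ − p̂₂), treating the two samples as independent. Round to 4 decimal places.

The two standard errors are √(0.4700×0.5300/250) = 0.03157 and √(0.4430×0.5570/404) = 0.02471.
Because the samples are independent, SE_diff = √(0.03157² + 0.02471²) = 0.04009.

0.0401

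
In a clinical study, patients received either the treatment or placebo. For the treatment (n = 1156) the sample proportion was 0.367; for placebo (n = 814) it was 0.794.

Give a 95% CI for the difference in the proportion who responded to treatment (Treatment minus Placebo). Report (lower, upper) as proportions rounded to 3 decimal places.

SE₁ = √(p̂₁(1−p̂₁)/n₁) = √(0.3670·0.6330/1156) = 0.01418; SE₂ = √(0.7940·0.2060/814) = 0.01418.
Independent samples: SE of the difference = √(SE₁² + SE₂²) = √(0.0002010724 + 0.0002010724) = 0.02005.
z* for 95% confidence is 1.960, so the margin of error is 1.960 × 0.02005 = 0.03930.
Point estimate p̂₁ − p̂₂ = 0.3670 − 0.7940 = -0.4270.
-0.4270 ± 0.03930 → (-0.466, -0.388).

(-0.466, -0.388)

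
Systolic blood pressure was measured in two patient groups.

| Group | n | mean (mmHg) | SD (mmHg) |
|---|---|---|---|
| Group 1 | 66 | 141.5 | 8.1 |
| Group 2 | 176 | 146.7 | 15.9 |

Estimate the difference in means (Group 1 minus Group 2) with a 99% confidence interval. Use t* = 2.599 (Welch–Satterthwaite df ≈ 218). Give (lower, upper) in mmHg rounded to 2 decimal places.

(-9.25, -1.15)

Standard errors of each mean: 8.1/√66 = 0.9970 and 15.9/√176 = 1.1985.
SE(x̄₁ − x̄₂) = √(0.9970² + 1.1985²) = 1.5590 for independent samples with unequal variances.
With t* = 2.599, the margin is 2.599 × 1.5590 = 4.0518.
x̄₁ − x̄₂ = 141.5 − 146.7 = -5.2000; the interval is -5.2000 ± 4.0518 = (-9.25, -1.15).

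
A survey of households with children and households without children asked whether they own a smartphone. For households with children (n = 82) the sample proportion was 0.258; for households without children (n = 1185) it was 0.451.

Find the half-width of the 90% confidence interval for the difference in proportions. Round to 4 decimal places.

SE₁ = √(p̂₁(1−p̂₁)/n₁) = √(0.2580·0.7420/82) = 0.04832; SE₂ = √(0.4510·0.5490/1185) = 0.01445.
Independent samples: SE of the difference = √(SE₁² + SE₂²) = √(0.0023348224 + 0.0002088025) = 0.05043.
z* for 90% confidence is 1.645, so the margin of error is 1.645 × 0.05043 = 0.08296.

0.0830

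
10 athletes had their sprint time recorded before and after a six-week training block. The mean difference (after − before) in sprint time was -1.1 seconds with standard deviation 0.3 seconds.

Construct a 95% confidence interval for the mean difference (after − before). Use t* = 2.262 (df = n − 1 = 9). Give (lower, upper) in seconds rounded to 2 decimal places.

(-1.31, -0.89)

This is a matched-pairs design, so SE = s_d/√n = 0.3/√10 = 0.0949.
Margin = 2.262 × 0.0949 = 0.2147; the interval is -1.1 ± 0.2147 = (-1.31, -0.89).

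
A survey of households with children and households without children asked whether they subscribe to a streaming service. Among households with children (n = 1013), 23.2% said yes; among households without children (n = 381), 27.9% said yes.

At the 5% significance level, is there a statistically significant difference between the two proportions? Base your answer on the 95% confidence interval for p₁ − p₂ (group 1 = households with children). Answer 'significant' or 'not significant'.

Each SE is √(p̂(1−p̂)/n): √(0.2320·0.7680/1013) = 0.01326 and √(0.2790·0.7210/381) = 0.02298.
SE(p̂₁ − p̂₂) = √(SE₁² + SE₂²) = √(0.0001758276 + 0.0005280804) = 0.02653, since the two samples are independent.
At 95% confidence z* = 1.960; margin = 1.960 × 0.02653 = 0.05200.
The difference is 0.2320 − 0.2790 = -0.0470, so the interval is -0.0470 ± 0.05200 = (-0.09900, 0.00500).
The interval (-0.09900, 0.00500) contains 0, so the difference is not significant.

not significant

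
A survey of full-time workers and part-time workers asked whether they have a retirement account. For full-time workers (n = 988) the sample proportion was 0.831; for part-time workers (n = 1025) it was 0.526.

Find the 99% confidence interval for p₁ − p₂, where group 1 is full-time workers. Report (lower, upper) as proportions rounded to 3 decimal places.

Each SE is √(p̂(1−p̂)/n): √(0.8310·0.1690/988) = 0.01192 and √(0.5260·0.4740/1025) = 0.01560.
SE(p̂₁ − p̂₂) = √(SE₁² + SE₂²) = √(0.0001420864 + 0.00024336) = 0.01963, since the two samples are independent.
At 99% confidence z* = 2.576; margin = 2.576 × 0.01963 = 0.05057.
The difference is 0.8310 − 0.5260 = 0.3050, so the interval is 0.3050 ± 0.05057 = (0.254, 0.356).

(0.254, 0.356)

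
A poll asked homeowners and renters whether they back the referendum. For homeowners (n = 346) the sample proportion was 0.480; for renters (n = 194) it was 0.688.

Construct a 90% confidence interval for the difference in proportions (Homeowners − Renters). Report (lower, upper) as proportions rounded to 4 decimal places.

(-0.2783, -0.1377)

The two standard errors are √(0.4800×0.5200/346) = 0.02686 and √(0.6880×0.3120/194) = 0.03326.
Because the samples are independent, SE_diff = √(0.02686² + 0.03326²) = 0.04275.
Using z* = 1.645 for 90%, ME = 1.645 × 0.04275 = 0.07032.
p̂₁ − p̂₂ = -0.2080; interval -0.2080 ± 0.07032 gives (-0.2783, -0.1377).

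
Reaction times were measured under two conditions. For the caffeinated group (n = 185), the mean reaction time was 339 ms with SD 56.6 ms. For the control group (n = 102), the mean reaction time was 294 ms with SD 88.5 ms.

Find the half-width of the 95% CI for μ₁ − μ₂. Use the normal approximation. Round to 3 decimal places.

19.013

Standard errors of each mean: 56.6/√185 = 4.1613 and 88.5/√102 = 8.7628.
SE(x̄₁ − x̄₂) = √(4.1613² + 8.7628²) = 9.7007 for independent samples with unequal variances.
With z* = 1.960, the margin is 1.960 × 9.7007 = 19.0134.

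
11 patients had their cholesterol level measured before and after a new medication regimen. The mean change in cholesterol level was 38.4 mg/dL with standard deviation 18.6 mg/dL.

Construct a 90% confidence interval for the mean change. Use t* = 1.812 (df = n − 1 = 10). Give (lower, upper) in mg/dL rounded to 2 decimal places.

Paired design: SE = s_d/√n = 18.6/√11 = 5.6081.
t* = 1.812; margin of error = 1.812 × 5.6081 = 10.1619.
38.4 ± 10.1619 → (28.24, 48.56).

(28.24, 48.56)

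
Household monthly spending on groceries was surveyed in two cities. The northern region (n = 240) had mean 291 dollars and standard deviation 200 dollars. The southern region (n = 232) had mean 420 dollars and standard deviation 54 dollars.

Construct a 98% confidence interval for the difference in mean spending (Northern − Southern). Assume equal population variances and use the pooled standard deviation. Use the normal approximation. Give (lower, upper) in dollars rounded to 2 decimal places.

Pooled variance s_p² = [239·200² + 231·54²] / (240+232−2) = 21773.6085, so s_p = 147.5588.
SE_diff = s_p·√(1/n₁ + 1/n₂) = 147.5588·√(1/240 + 1/232) = 13.5858.
z* = 2.326; margin = 2.326 × 13.5858 = 31.6006.
Difference = 291 − 420 = -129.0000.
-129.0000 ± 31.6006 → (-160.60, -97.40).

(-160.60, -97.40)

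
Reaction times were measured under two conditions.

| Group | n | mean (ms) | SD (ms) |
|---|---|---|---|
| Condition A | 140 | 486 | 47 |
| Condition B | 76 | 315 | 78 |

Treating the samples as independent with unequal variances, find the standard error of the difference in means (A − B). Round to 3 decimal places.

Standard errors of each mean: 47/√140 = 3.9722 and 78/√76 = 8.9472.
SE(x̄₁ − x̄₂) = √(3.9722² + 8.9472²) = 9.7893 for independent samples with unequal variances.

9.789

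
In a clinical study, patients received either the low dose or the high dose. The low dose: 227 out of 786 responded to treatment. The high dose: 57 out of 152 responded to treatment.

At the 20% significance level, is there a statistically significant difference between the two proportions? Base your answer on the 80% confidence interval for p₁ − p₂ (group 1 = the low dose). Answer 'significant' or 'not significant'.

p̂₁ = 227/786 = 0.2888 and p̂₂ = 57/152 = 0.3750.
SE₁ = √(p̂₁(1−p̂₁)/n₁) = √(0.2888·0.7112/786) = 0.01617; SE₂ = √(0.3750·0.6250/152) = 0.03927.
Independent samples: SE of the difference = √(SE₁² + SE₂²) = √(0.0002614689 + 0.0015421329) = 0.04247.
z* for 80% confidence is 1.282, so the margin of error is 1.282 × 0.04247 = 0.05445.
Point estimate p̂₁ − p̂₂ = 0.2888 − 0.3750 = -0.0862.
-0.0862 ± 0.05445 → (-0.14065, -0.03175).
The interval (-0.14065, -0.03175) does not contain 0, so the difference is significant.

significant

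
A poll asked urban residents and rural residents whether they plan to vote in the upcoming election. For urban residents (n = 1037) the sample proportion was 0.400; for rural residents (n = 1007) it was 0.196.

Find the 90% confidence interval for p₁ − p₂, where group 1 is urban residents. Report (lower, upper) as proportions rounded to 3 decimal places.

(0.172, 0.236)

Each SE is √(p̂(1−p̂)/n): √(0.4000·0.6000/1037) = 0.01521 and √(0.1960·0.8040/1007) = 0.01251.
SE(p̂₁ − p̂₂) = √(SE₁² + SE₂²) = √(0.0002313441 + 0.0001565001) = 0.01969, since the two samples are independent.
At 90% confidence z* = 1.645; margin = 1.645 × 0.01969 = 0.03239.
The difference is 0.4000 − 0.1960 = 0.2040, so the interval is 0.2040 ± 0.03239 = (0.172, 0.236).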